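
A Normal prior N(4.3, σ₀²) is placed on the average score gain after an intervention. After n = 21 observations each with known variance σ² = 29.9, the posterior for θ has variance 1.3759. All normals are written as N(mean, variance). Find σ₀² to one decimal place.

For the Normal–Normal model with known σ², precisions add: τ_n = τ₀ + n/σ².
So 1/σ₀² = 1/1.3759 − 21/29.9 = 0.726797 − 0.702341 = 0.024456.
Hence σ₀² = 1/0.024456 ≈ 40.9.

σ₀² = 40.9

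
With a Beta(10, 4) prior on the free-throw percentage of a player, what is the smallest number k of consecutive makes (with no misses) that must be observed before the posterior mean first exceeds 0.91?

After k makes and 0 misses the posterior is Beta(10+k, 4), with mean (10+k)/(10+4+k).
Set (10+k)/(14+k) > 0.91 and solve: k > (0.91·14 − 10)/(1 − 0.91) = 30.444.
The smallest integer exceeding 30.444 is 31, and checking k=31: (41)/(45) = 0.9111 > 0.91.

k = 31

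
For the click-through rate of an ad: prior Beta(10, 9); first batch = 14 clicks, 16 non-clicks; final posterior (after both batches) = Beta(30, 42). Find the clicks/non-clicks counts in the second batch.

6 clicks and 17 non-clicks

Sequential conjugate updates are equivalent to a single update on the pooled data, so total successes = posterior α − prior α and total failures = posterior β − prior β.
Total across both batches: 30−10=20 clicks, 42−9=33 non-clicks.
Subtract the first batch: 20−14=6 clicks and 33−16=17 non-clicks.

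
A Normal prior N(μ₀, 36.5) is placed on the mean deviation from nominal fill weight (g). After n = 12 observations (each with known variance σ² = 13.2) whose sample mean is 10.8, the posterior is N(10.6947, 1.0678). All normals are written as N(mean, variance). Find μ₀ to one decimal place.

The posterior mean is a precision-weighted average: μ_n = (τ₀μ₀ + τ_data·x̄)/(τ₀+τ_data), with τ₀=1/σ₀² and τ_data=n/σ².
Here τ₀ = 1/36.5 = 0.027397 and τ_data = 12/13.2 = 0.909091, so τ_n = 0.936488.
Rearranging for μ₀: μ₀ = (μ_n·τ_n − τ_data·x̄)/τ₀ = (10.6947·0.936488 − 0.909091·10.8) / 0.027397 = 0.197275/0.027397 ≈ 7.2.

μ₀ = 7.2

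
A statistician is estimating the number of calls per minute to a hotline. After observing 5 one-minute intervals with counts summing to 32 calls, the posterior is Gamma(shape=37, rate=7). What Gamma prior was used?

Gamma(shape=5, rate=2)

Gamma–Poisson conjugacy: posterior shape = α + Σxᵢ, posterior rate = β + n.
So α = 37 − 32 = 5 and β = 7 − 5 = 2.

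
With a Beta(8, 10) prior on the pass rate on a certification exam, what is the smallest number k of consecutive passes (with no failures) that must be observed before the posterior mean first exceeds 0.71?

After k passes and 0 failures the posterior is Beta(8+k, 10), with mean (8+k)/(8+10+k).
Set (8+k)/(18+k) > 0.71 and solve: k > (0.71·18 − 8)/(1 − 0.71) = 16.483.
The smallest integer exceeding 16.483 is 17, and checking k=17: (25)/(35) = 0.7143 > 0.71.

k = 17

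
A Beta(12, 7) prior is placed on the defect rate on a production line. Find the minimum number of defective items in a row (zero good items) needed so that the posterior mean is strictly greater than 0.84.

k = 25

After k defective items and 0 good items the posterior is Beta(12+k, 7), with mean (12+k)/(12+7+k).
Set (12+k)/(19+k) > 0.84 and solve: k > (0.84·19 − 12)/(1 − 0.84) = 24.750.
The smallest integer exceeding 24.750 is 25, and checking k=25: (37)/(44) = 0.8409 > 0.84.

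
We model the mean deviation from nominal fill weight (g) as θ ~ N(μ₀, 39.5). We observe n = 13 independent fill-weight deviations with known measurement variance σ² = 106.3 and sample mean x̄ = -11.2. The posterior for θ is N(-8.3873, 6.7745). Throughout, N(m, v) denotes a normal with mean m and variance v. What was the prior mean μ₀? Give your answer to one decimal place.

μ₀ = 5.2

With known observation variance, the Normal–Normal posterior has precision τ_n = τ₀ + n/σ² and mean μ_n = (τ₀μ₀ + (n/σ²)x̄)/τ_n.
Here τ₀ = 1/39.5 = 0.025316 and τ_data = 13/106.3 = 0.122295, so τ_n = 0.147611.
Rearranging for μ₀: μ₀ = (μ_n·τ_n − τ_data·x̄)/τ₀ = (-8.3873·0.147611 − 0.122295·-11.2) / 0.025316 = 0.131646/0.025316 ≈ 5.2.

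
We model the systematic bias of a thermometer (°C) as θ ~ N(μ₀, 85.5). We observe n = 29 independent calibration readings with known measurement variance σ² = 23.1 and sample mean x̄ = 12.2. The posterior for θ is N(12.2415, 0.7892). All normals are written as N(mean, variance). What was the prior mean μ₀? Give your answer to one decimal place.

μ₀ = 16.7

The posterior mean is a precision-weighted average: μ_n = (τ₀μ₀ + τ_data·x̄)/(τ₀+τ_data), with τ₀=1/σ₀² and τ_data=n/σ².
Here τ₀ = 1/85.5 = 0.011696 and τ_data = 29/23.1 = 1.255411, so τ_n = 1.267107.
Rearranging for μ₀: μ₀ = (μ_n·τ_n − τ_data·x̄)/τ₀ = (12.2415·1.267107 − 1.255411·12.2) / 0.011696 = 0.195276/0.011696 ≈ 16.7.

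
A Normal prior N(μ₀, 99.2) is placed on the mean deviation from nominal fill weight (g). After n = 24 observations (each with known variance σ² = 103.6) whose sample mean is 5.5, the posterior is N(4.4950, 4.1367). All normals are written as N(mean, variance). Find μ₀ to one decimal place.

The posterior mean is a precision-weighted average: μ_n = (τ₀μ₀ + τ_data·x̄)/(τ₀+τ_data), with τ₀=1/σ₀² and τ_data=n/σ².
Here τ₀ = 1/99.2 = 0.010081 and τ_data = 24/103.6 = 0.231660, so τ_n = 0.241741.
Rearranging for μ₀: μ₀ = (μ_n·τ_n − τ_data·x̄)/τ₀ = (4.4950·0.241741 − 0.231660·5.5) / 0.010081 = -0.187504/0.010081 ≈ -18.6.

μ₀ = -18.6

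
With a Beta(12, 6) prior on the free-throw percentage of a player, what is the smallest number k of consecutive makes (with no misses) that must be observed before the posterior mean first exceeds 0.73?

k = 5

After k makes and 0 misses the posterior is Beta(12+k, 6), with mean (12+k)/(12+6+k).
Set (12+k)/(18+k) > 0.73 and solve: k > (0.73·18 − 12)/(1 − 0.73) = 4.222.
The smallest integer exceeding 4.222 is 5.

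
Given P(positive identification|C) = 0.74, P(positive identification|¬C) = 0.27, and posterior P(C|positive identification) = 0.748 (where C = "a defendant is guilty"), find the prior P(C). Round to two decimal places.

Bayes' rule in odds form gives O(C|E) = O(C)·[P(E|C)/P(E|¬C)], hence O(C) = O(C|E)/LR.
Posterior odds = 0.748/(1−0.748) = 2.9683. LR = 0.74/0.27 = 2.7407.
Prior odds = 2.9683/2.7407 = 1.0830, so P(C) = 1.0830/(1+1.0830) ≈ 0.52.

P(C) = 0.52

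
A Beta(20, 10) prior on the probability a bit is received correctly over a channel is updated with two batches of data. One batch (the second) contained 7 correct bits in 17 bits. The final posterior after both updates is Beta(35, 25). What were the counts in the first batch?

Because Beta–binomial updating is additive in the counts, the combined data contributed (α_post−α_prior, β_post−β_prior) successes and failures.
Total across both batches: 35−20=15 correct bits, 25−10=15 errors.
Subtract the second batch: 15−7=8 correct bits and 15−10=5 errors.

8 correct bits and 5 errors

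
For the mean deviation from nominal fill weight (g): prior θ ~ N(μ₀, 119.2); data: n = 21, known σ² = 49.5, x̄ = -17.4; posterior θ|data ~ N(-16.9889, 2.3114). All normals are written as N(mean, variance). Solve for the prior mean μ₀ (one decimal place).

With known observation variance, the Normal–Normal posterior has precision τ_n = τ₀ + n/σ² and mean μ_n = (τ₀μ₀ + (n/σ²)x̄)/τ_n.
Here τ₀ = 1/119.2 = 0.008389 and τ_data = 21/49.5 = 0.424242, so τ_n = 0.432631.
Rearranging for μ₀: μ₀ = (μ_n·τ_n − τ_data·x̄)/τ₀ = (-16.9889·0.432631 − 0.424242·-17.4) / 0.008389 = 0.031886/0.008389 ≈ 3.8.

μ₀ = 3.8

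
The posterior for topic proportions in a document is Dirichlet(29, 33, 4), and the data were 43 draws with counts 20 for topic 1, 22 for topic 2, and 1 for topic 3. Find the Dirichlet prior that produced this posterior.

For a Dirichlet(α) prior with multinomial counts c, the posterior is Dirichlet(α + c) componentwise.
Subtract each count from the matching posterior parameter: 29−20=9, 33−22=11, 4−1=3.

Dirichlet(9, 11, 3)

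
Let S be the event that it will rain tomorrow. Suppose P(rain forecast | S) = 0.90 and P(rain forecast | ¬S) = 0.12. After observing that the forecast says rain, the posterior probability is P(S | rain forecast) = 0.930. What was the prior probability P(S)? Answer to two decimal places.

P(S) = 0.64

In odds form, posterior odds = prior odds × likelihood ratio, so prior odds = posterior odds ÷ LR.
Posterior odds = 0.930/(1−0.930) = 13.2857. LR = 0.90/0.12 = 7.5000.
Prior odds = 13.2857/7.5000 = 1.7714, so P(S) = 1.7714/(1+1.7714) ≈ 0.64.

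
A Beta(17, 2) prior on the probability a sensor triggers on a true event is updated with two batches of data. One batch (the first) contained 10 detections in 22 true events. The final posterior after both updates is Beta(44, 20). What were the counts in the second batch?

Because Beta–binomial updating is additive in the counts, the combined data contributed (α_post−α_prior, β_post−β_prior) successes and failures.
Total across both batches: 44−17=27 detections, 20−2=18 misses.
Subtract the first batch: 27−10=17 detections and 18−12=6 misses.

17 detections and 6 misses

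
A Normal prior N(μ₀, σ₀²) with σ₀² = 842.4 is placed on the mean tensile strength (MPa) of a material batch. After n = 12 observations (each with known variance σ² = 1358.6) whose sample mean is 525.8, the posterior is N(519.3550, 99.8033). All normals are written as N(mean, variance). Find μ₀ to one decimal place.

With known observation variance, the Normal–Normal posterior has precision τ_n = τ₀ + n/σ² and mean μ_n = (τ₀μ₀ + (n/σ²)x̄)/τ_n.
Here τ₀ = 1/842.4 = 0.001187 and τ_data = 12/1358.6 = 0.008833, so τ_n = 0.010020.
Rearranging for μ₀: μ₀ = (μ_n·τ_n − τ_data·x̄)/τ₀ = (519.3550·0.010020 − 0.008833·525.8) / 0.001187 = 0.559546/0.001187 ≈ 471.4.

μ₀ = 471.4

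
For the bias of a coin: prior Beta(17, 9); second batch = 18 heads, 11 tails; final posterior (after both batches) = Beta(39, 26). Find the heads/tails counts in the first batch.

4 heads and 6 tails

Sequential conjugate updates are equivalent to a single update on the pooled data, so total successes = posterior α − prior α and total failures = posterior β − prior β.
Total across both batches: 39−17=22 heads, 26−9=17 tails.
Subtract the second batch: 22−18=4 heads and 17−11=6 tails.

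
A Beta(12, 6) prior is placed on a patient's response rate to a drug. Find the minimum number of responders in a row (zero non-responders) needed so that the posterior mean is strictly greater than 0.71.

k = 3

After k responders and 0 non-responders the posterior is Beta(12+k, 6), with mean (12+k)/(12+6+k).
Set (12+k)/(18+k) > 0.71 and solve: k > (0.71·18 − 12)/(1 − 0.71) = 2.690.
The smallest integer exceeding 2.690 is 3.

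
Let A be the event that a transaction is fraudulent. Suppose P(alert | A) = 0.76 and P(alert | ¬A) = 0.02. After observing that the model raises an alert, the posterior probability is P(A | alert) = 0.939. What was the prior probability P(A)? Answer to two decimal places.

In odds form, posterior odds = prior odds × likelihood ratio, so prior odds = posterior odds ÷ LR.
Posterior odds = 0.939/(1−0.939) = 15.3934. LR = 0.76/0.02 = 38.0000.
Prior odds = 15.3934/38.0000 = 0.4051, so P(A) = 0.4051/(1+0.4051) ≈ 0.29.

P(A) = 0.29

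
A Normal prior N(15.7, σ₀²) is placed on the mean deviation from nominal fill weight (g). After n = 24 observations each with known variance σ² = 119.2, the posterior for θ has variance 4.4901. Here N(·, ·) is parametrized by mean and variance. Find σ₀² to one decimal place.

For the Normal–Normal model with known σ², precisions add: τ_n = τ₀ + n/σ².
So 1/σ₀² = 1/4.4901 − 24/119.2 = 0.222712 − 0.201342 = 0.021370.
Hence σ₀² = 1/0.021370 ≈ 46.8.

σ₀² = 46.8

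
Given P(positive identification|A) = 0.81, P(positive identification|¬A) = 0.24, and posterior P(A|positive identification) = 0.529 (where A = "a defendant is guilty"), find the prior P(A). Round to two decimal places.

P(A) = 0.25

In odds form, posterior odds = prior odds × likelihood ratio, so prior odds = posterior odds ÷ LR.
Posterior odds = 0.529/(1−0.529) = 1.1231. LR = 0.81/0.24 = 3.3750.
Prior odds = 1.1231/3.3750 = 0.3328, so P(A) = 0.3328/(1+0.3328) ≈ 0.25.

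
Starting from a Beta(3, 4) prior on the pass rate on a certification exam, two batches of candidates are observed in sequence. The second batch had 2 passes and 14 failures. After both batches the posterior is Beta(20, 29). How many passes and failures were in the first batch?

Because Beta–binomial updating is additive in the counts, the combined data contributed (α_post−α_prior, β_post−β_prior) successes and failures.
Total across both batches: 20−3=17 passes, 29−4=25 failures.
Subtract the second batch: 17−2=15 passes and 25−14=11 failures.

15 passes and 11 failures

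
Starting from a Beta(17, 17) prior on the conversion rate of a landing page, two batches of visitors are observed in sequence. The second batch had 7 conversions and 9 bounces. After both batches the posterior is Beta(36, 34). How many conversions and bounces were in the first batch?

12 conversions and 8 bounces

Sequential conjugate updates are equivalent to a single update on the pooled data, so total successes = posterior α − prior α and total failures = posterior β − prior β.
Total across both batches: 36−17=19 conversions, 34−17=17 bounces.
Subtract the second batch: 19−7=12 conversions and 17−9=8 bounces.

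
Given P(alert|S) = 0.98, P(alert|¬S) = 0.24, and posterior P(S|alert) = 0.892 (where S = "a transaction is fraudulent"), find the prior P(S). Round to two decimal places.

Bayes' rule in odds form gives O(S|E) = O(S)·[P(E|S)/P(E|¬S)], hence O(S) = O(S|E)/LR.
Posterior odds = 0.892/(1−0.892) = 8.2593. LR = 0.98/0.24 = 4.0833.
Prior odds = 8.2593/4.0833 = 2.0227, so P(S) = 2.0227/(1+2.0227) ≈ 0.67.

P(S) = 0.67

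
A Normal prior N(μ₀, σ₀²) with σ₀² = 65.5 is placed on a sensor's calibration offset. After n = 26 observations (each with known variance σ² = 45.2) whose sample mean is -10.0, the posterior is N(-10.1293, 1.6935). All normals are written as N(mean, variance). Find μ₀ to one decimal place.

μ₀ = -15.0

With known observation variance, the Normal–Normal posterior has precision τ_n = τ₀ + n/σ² and mean μ_n = (τ₀μ₀ + (n/σ²)x̄)/τ_n.
Here τ₀ = 1/65.5 = 0.015267 and τ_data = 26/45.2 = 0.575221, so τ_n = 0.590488.
Rearranging for μ₀: μ₀ = (μ_n·τ_n − τ_data·x̄)/τ₀ = (-10.1293·0.590488 − 0.575221·-10.0) / 0.015267 = -0.229020/0.015267 ≈ -15.0.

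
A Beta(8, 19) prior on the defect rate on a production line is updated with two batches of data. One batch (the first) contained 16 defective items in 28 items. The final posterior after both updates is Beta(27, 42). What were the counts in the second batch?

3 defective items and 11 good items

Sequential conjugate updates are equivalent to a single update on the pooled data, so total successes = posterior α − prior α and total failures = posterior β − prior β.
Total across both batches: 27−8=19 defective items, 42−19=23 good items.
Subtract the first batch: 19−16=3 defective items and 23−12=11 good items.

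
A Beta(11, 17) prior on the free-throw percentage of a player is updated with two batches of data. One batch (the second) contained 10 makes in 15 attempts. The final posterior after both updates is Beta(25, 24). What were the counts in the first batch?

Because Beta–binomial updating is additive in the counts, the combined data contributed (α_post−α_prior, β_post−β_prior) successes and failures.
Total across both batches: 25−11=14 makes, 24−17=7 misses.
Subtract the second batch: 14−10=4 makes and 7−5=2 misses.

4 makes and 2 misses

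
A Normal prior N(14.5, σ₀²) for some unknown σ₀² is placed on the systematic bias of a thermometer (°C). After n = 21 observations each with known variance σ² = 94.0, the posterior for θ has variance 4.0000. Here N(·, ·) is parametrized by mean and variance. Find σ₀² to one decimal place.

Posterior precision equals prior precision plus data precision: 1/σ_n² = 1/σ₀² + n/σ².
So 1/σ₀² = 1/4.0000 − 21/94.0 = 0.250000 − 0.223404 = 0.026596.
Hence σ₀² = 1/0.026596 ≈ 37.6.

σ₀² = 37.6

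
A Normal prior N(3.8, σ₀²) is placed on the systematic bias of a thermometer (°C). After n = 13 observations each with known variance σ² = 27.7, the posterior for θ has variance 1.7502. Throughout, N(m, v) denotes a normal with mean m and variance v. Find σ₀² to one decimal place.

Posterior precision equals prior precision plus data precision: 1/σ_n² = 1/σ₀² + n/σ².
So 1/σ₀² = 1/1.7502 − 13/27.7 = 0.571363 − 0.469314 = 0.102049.
Hence σ₀² = 1/0.102049 ≈ 9.8.

σ₀² = 9.8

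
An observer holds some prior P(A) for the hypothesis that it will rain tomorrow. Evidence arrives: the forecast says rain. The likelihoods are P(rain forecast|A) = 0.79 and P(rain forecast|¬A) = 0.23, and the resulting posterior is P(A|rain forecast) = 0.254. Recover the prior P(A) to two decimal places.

Bayes' rule in odds form gives O(A|E) = O(A)·[P(E|A)/P(E|¬A)], hence O(A) = O(A|E)/LR.
Posterior odds = 0.254/(1−0.254) = 0.3405. LR = 0.79/0.23 = 3.4348.
Prior odds = 0.3405/3.4348 = 0.0991, so P(A) = 0.0991/(1+0.0991) ≈ 0.09.

P(A) = 0.09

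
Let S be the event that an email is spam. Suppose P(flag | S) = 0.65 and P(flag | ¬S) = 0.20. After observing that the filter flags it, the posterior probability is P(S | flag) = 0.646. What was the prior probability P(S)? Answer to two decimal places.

P(S) = 0.36

In odds form, posterior odds = prior odds × likelihood ratio, so prior odds = posterior odds ÷ LR.
Posterior odds = 0.646/(1−0.646) = 1.8249. LR = 0.65/0.20 = 3.2500.
Prior odds = 1.8249/3.2500 = 0.5615, so P(S) = 0.5615/(1+0.5615) ≈ 0.36.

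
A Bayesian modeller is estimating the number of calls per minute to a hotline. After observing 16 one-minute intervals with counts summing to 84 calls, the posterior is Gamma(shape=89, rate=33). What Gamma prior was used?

Gamma–Poisson conjugacy: posterior shape = α + Σxᵢ, posterior rate = β + n.
So α = 89 − 84 = 5 and β = 33 − 16 = 17.

Gamma(shape=5, rate=17)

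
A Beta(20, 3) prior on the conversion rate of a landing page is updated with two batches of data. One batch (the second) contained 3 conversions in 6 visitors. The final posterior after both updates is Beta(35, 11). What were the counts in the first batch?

12 conversions and 5 bounces

Because Beta–binomial updating is additive in the counts, the combined data contributed (α_post−α_prior, β_post−β_prior) successes and failures.
Total across both batches: 35−20=15 conversions, 11−3=8 bounces.
Subtract the second batch: 15−3=12 conversions and 8−3=5 bounces.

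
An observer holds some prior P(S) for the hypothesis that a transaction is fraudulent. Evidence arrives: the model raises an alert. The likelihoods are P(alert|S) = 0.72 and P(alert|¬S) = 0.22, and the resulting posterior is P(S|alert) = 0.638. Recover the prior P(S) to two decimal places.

P(S) = 0.35

In odds form, posterior odds = prior odds × likelihood ratio, so prior odds = posterior odds ÷ LR.
Posterior odds = 0.638/(1−0.638) = 1.7624. LR = 0.72/0.22 = 3.2727.
Prior odds = 1.7624/3.2727 = 0.5385, so P(S) = 0.5385/(1+0.5385) ≈ 0.35.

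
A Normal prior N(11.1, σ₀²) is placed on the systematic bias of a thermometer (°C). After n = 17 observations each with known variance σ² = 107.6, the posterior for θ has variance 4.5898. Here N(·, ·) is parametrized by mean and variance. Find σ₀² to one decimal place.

For the Normal–Normal model with known σ², precisions add: τ_n = τ₀ + n/σ².
So 1/σ₀² = 1/4.5898 − 17/107.6 = 0.217874 − 0.157993 = 0.059881.
Hence σ₀² = 1/0.059881 ≈ 16.7.

σ₀² = 16.7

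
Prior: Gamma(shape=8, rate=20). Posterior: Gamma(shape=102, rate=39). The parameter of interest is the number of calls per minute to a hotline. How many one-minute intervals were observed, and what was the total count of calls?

A Gamma(α, β) prior (rate parametrization) on a Poisson rate with n observations summing to S gives posterior Gamma(α+S, β+n).
Matching: Σxᵢ = 102 − 8 = 94 and n = 39 − 20 = 19.

n = 19 one-minute intervals with total 94 calls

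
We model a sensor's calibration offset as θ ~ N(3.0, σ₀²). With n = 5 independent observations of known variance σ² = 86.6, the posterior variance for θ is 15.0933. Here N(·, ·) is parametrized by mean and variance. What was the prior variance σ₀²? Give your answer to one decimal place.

Posterior precision equals prior precision plus data precision: 1/σ_n² = 1/σ₀² + n/σ².
So 1/σ₀² = 1/15.0933 − 5/86.6 = 0.066255 − 0.057737 = 0.008518.
Hence σ₀² = 1/0.008518 ≈ 117.4.

σ₀² = 117.4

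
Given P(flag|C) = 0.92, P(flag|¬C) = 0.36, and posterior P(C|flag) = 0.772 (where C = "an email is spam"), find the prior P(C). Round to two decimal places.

Bayes' rule in odds form gives O(C|E) = O(C)·[P(E|C)/P(E|¬C)], hence O(C) = O(C|E)/LR.
Posterior odds = 0.772/(1−0.772) = 3.3860. LR = 0.92/0.36 = 2.5556.
Prior odds = 3.3860/2.5556 = 1.3249, so P(C) = 1.3249/(1+1.3249) ≈ 0.57.

P(C) = 0.57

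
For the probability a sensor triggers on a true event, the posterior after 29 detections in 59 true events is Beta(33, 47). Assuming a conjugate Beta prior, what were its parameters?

Beta(4, 17)

Under Beta–binomial conjugacy the posterior parameters are (α+s, β+f).
So α = 33 − 29 = 4 and β = 47 − 30 = 17.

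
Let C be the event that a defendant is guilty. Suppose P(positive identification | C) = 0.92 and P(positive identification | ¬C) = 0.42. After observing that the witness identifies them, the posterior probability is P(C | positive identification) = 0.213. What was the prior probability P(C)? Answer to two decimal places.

Bayes' rule in odds form gives O(C|E) = O(C)·[P(E|C)/P(E|¬C)], hence O(C) = O(C|E)/LR.
Posterior odds = 0.213/(1−0.213) = 0.2706. LR = 0.92/0.42 = 2.1905.
Prior odds = 0.2706/2.1905 = 0.1235, so P(C) = 0.1235/(1+0.1235) ≈ 0.11.

P(C) = 0.11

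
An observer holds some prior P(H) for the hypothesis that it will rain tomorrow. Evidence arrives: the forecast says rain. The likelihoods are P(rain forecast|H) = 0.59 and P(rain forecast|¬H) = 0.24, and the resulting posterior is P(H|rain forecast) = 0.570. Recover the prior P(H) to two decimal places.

P(H) = 0.35

Bayes' rule in odds form gives O(H|E) = O(H)·[P(E|H)/P(E|¬H)], hence O(H) = O(H|E)/LR.
Posterior odds = 0.570/(1−0.570) = 1.3256. LR = 0.59/0.24 = 2.4583.
Prior odds = 1.3256/2.4583 = 0.5392, so P(H) = 0.5392/(1+0.5392) ≈ 0.35.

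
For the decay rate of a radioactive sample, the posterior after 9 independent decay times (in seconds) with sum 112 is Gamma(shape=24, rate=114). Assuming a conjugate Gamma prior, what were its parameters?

Gamma(shape=15, rate=2)

Gamma–exponential conjugacy: posterior shape = α + n, posterior rate = β + Σtᵢ.
So α = 24 − 9 = 15 and β = 114 − 112 = 2.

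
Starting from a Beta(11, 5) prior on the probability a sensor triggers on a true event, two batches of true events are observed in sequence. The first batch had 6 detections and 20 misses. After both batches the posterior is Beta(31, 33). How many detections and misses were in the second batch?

Sequential conjugate updates are equivalent to a single update on the pooled data, so total successes = posterior α − prior α and total failures = posterior β − prior β.
Total across both batches: 31−11=20 detections, 33−5=28 misses.
Subtract the first batch: 20−6=14 detections and 28−20=8 misses.

14 detections and 8 misses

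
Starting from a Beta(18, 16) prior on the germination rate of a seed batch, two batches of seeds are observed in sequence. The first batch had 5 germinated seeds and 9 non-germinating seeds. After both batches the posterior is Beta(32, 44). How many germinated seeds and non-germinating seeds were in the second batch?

Sequential conjugate updates are equivalent to a single update on the pooled data, so total successes = posterior α − prior α and total failures = posterior β − prior β.
Total across both batches: 32−18=14 germinated seeds, 44−16=28 non-germinating seeds.
Subtract the first batch: 14−5=9 germinated seeds and 28−9=19 non-germinating seeds.

9 germinated seeds and 19 non-germinating seeds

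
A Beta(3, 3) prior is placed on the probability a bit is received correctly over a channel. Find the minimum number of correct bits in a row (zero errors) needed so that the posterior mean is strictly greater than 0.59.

k = 2

After k correct bits and 0 errors the posterior is Beta(3+k, 3), with mean (3+k)/(3+3+k).
Set (3+k)/(6+k) > 0.59 and solve: k > (0.59·6 − 3)/(1 − 0.59) = 1.317.
The smallest integer exceeding 1.317 is 2, and checking k=2: (5)/(8) = 0.6250 > 0.59.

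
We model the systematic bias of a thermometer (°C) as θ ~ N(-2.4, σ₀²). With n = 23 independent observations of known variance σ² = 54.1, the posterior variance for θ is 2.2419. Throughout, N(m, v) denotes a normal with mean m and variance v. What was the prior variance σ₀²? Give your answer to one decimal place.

σ₀² = 47.8

For the Normal–Normal model with known σ², precisions add: τ_n = τ₀ + n/σ².
So 1/σ₀² = 1/2.2419 − 23/54.1 = 0.446050 − 0.425139 = 0.020911.
Hence σ₀² = 1/0.020911 ≈ 47.8.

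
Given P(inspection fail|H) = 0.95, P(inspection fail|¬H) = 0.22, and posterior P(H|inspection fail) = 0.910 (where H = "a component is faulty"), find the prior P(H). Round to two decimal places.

P(H) = 0.70

In odds form, posterior odds = prior odds × likelihood ratio, so prior odds = posterior odds ÷ LR.
Posterior odds = 0.910/(1−0.910) = 10.1111. LR = 0.95/0.22 = 4.3182.
Prior odds = 10.1111/4.3182 = 2.3415, so P(H) = 2.3415/(1+2.3415) ≈ 0.70.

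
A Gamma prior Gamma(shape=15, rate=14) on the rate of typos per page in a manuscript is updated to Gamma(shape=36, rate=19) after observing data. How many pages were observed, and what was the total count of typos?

n = 5 pages with total 21 typos

A Gamma(α, β) prior (rate parametrization) on a Poisson rate with n observations summing to S gives posterior Gamma(α+S, β+n).
Matching: Σxᵢ = 36 − 15 = 21 and n = 19 − 14 = 5.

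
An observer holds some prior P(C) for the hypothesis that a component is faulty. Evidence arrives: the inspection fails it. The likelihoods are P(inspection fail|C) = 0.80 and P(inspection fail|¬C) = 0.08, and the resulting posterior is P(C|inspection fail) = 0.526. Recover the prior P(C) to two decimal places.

P(C) = 0.10

Bayes' rule in odds form gives O(C|E) = O(C)·[P(E|C)/P(E|¬C)], hence O(C) = O(C|E)/LR.
Posterior odds = 0.526/(1−0.526) = 1.1097. LR = 0.80/0.08 = 10.0000.
Prior odds = 1.1097/10.0000 = 0.1110, so P(C) = 0.1110/(1+0.1110) ≈ 0.10.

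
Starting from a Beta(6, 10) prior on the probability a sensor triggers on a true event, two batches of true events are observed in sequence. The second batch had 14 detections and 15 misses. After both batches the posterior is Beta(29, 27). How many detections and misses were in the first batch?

9 detections and 2 misses

Sequential conjugate updates are equivalent to a single update on the pooled data, so total successes = posterior α − prior α and total failures = posterior β − prior β.
Total across both batches: 29−6=23 detections, 27−10=17 misses.
Subtract the second batch: 23−14=9 detections and 17−15=2 misses.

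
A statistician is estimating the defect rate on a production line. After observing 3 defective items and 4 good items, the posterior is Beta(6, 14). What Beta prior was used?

Beta is conjugate to the binomial likelihood: posterior = Beta(α+s, β+f).
Subtract the data counts: 6−3=3, 14−4=10.

Beta(3, 10)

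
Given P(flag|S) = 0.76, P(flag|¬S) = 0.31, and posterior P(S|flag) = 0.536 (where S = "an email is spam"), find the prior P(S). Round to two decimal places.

P(S) = 0.32

In odds form, posterior odds = prior odds × likelihood ratio, so prior odds = posterior odds ÷ LR.
Posterior odds = 0.536/(1−0.536) = 1.1552. LR = 0.76/0.31 = 2.4516.
Prior odds = 1.1552/2.4516 = 0.4712, so P(S) = 0.4712/(1+0.4712) ≈ 0.32.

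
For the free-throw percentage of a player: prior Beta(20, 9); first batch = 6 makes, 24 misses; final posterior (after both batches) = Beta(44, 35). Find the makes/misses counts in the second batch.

Because Beta–binomial updating is additive in the counts, the combined data contributed (α_post−α_prior, β_post−β_prior) successes and failures.
Total across both batches: 44−20=24 makes, 35−9=26 misses.
Subtract the first batch: 24−6=18 makes and 26−24=2 misses.

18 makes and 2 misses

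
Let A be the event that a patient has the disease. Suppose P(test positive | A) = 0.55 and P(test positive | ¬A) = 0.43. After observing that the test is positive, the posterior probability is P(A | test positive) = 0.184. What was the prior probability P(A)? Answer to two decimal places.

P(A) = 0.15

In odds form, posterior odds = prior odds × likelihood ratio, so prior odds = posterior odds ÷ LR.
Posterior odds = 0.184/(1−0.184) = 0.2255. LR = 0.55/0.43 = 1.2791.
Prior odds = 0.2255/1.2791 = 0.1763, so P(A) = 0.1763/(1+0.1763) ≈ 0.15.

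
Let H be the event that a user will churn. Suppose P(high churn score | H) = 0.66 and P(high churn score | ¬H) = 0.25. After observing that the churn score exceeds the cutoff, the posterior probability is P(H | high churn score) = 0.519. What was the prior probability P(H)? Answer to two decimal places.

P(H) = 0.29

Bayes' rule in odds form gives O(H|E) = O(H)·[P(E|H)/P(E|¬H)], hence O(H) = O(H|E)/LR.
Posterior odds = 0.519/(1−0.519) = 1.0790. LR = 0.66/0.25 = 2.6400.
Prior odds = 1.0790/2.6400 = 0.4087, so P(H) = 0.4087/(1+0.4087) ≈ 0.29.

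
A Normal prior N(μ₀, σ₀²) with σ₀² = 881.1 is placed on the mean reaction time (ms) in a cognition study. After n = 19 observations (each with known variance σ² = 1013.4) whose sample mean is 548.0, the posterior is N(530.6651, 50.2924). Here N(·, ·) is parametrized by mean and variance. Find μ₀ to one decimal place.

μ₀ = 244.3

With known observation variance, the Normal–Normal posterior has precision τ_n = τ₀ + n/σ² and mean μ_n = (τ₀μ₀ + (n/σ²)x̄)/τ_n.
Here τ₀ = 1/881.1 = 0.001135 and τ_data = 19/1013.4 = 0.018749, so τ_n = 0.019884.
Rearranging for μ₀: μ₀ = (μ_n·τ_n − τ_data·x̄)/τ₀ = (530.6651·0.019884 − 0.018749·548.0) / 0.001135 = 0.277293/0.001135 ≈ 244.3.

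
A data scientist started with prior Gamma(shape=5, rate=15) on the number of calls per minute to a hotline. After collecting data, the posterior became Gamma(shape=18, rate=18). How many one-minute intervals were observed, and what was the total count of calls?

n = 3 one-minute intervals with total 13 calls

A Gamma(α, β) prior (rate parametrization) on a Poisson rate with n observations summing to S gives posterior Gamma(α+S, β+n).
Matching: Σxᵢ = 18 − 5 = 13 and n = 18 − 15 = 3.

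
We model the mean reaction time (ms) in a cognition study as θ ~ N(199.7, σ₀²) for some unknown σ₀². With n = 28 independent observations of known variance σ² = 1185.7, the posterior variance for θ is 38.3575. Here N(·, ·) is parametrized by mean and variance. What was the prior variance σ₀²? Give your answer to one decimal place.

σ₀² = 407.2

Posterior precision equals prior precision plus data precision: 1/σ_n² = 1/σ₀² + n/σ².
So 1/σ₀² = 1/38.3575 − 28/1185.7 = 0.026071 − 0.023615 = 0.002456.
Hence σ₀² = 1/0.002456 ≈ 407.2.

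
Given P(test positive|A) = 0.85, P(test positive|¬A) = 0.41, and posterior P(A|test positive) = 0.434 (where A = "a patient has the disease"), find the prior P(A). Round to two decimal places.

P(A) = 0.27

Bayes' rule in odds form gives O(A|E) = O(A)·[P(E|A)/P(E|¬A)], hence O(A) = O(A|E)/LR.
Posterior odds = 0.434/(1−0.434) = 0.7668. LR = 0.85/0.41 = 2.0732.
Prior odds = 0.7668/2.0732 = 0.3699, so P(A) = 0.3699/(1+0.3699) ≈ 0.27.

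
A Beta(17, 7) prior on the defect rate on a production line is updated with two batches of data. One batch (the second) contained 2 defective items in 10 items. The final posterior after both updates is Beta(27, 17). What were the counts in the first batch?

Sequential conjugate updates are equivalent to a single update on the pooled data, so total successes = posterior α − prior α and total failures = posterior β − prior β.
Total across both batches: 27−17=10 defective items, 17−7=10 good items.
Subtract the second batch: 10−2=8 defective items and 10−8=2 good items.

8 defective items and 2 good items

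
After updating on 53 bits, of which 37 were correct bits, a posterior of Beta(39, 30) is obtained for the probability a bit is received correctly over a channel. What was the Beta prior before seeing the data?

Beta(2, 14)

A Beta(α, β) prior with s successes and f failures in binomial data gives a Beta(α+s, β+f) posterior.
So α = 39 − 37 = 2 and β = 30 − 16 = 14.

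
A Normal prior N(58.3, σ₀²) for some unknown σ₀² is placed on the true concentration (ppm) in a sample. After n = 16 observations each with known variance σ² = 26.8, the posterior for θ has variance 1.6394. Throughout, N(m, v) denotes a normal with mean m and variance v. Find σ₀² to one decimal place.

Posterior precision equals prior precision plus data precision: 1/σ_n² = 1/σ₀² + n/σ².
So 1/σ₀² = 1/1.6394 − 16/26.8 = 0.609979 − 0.597015 = 0.012964.
Hence σ₀² = 1/0.012964 ≈ 77.1.

σ₀² = 77.1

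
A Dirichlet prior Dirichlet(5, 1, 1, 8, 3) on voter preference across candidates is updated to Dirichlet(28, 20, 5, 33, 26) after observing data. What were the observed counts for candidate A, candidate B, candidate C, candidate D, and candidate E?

counts (23, 19, 4, 25, 23)

For a Dirichlet(α) prior with multinomial counts c, the posterior is Dirichlet(α + c) componentwise.
Counts are posterior − prior componentwise: 28−5=23, 20−1=19, 5−1=4, 33−8=25, 26−3=23.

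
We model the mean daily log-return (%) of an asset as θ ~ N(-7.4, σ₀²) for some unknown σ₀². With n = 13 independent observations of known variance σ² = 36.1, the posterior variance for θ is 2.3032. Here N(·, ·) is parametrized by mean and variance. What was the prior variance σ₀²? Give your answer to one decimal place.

For the Normal–Normal model with known σ², precisions add: τ_n = τ₀ + n/σ².
So 1/σ₀² = 1/2.3032 − 13/36.1 = 0.434179 − 0.360111 = 0.074068.
Hence σ₀² = 1/0.074068 ≈ 13.5.

σ₀² = 13.5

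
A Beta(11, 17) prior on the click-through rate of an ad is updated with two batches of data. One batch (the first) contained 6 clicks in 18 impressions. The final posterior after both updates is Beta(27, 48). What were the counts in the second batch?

Sequential conjugate updates are equivalent to a single update on the pooled data, so total successes = posterior α − prior α and total failures = posterior β − prior β.
Total across both batches: 27−11=16 clicks, 48−17=31 non-clicks.
Subtract the first batch: 16−6=10 clicks and 31−12=19 non-clicks.

10 clicks and 19 non-clicks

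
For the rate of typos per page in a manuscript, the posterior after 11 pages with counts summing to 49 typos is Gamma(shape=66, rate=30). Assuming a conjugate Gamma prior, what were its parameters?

Gamma(shape=17, rate=19)

Gamma–Poisson conjugacy: posterior shape = α + Σxᵢ, posterior rate = β + n.
So α = 66 − 49 = 17 and β = 30 − 11 = 19.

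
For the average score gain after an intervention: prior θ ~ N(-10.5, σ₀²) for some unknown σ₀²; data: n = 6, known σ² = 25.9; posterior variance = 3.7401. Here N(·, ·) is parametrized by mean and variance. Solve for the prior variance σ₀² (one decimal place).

For the Normal–Normal model with known σ², precisions add: τ_n = τ₀ + n/σ².
So 1/σ₀² = 1/3.7401 − 6/25.9 = 0.267373 − 0.231660 = 0.035713.
Hence σ₀² = 1/0.035713 ≈ 28.0.

σ₀² = 28.0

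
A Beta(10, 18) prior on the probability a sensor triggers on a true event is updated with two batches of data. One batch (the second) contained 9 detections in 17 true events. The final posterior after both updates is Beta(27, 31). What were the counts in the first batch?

Sequential conjugate updates are equivalent to a single update on the pooled data, so total successes = posterior α − prior α and total failures = posterior β − prior β.
Total across both batches: 27−10=17 detections, 31−18=13 misses.
Subtract the second batch: 17−9=8 detections and 13−8=5 misses.

8 detections and 5 misses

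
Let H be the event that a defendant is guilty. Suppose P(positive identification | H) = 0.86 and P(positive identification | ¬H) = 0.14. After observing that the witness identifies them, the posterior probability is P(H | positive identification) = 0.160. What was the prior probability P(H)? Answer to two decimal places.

In odds form, posterior odds = prior odds × likelihood ratio, so prior odds = posterior odds ÷ LR.
Posterior odds = 0.160/(1−0.160) = 0.1905. LR = 0.86/0.14 = 6.1429.
Prior odds = 0.1905/6.1429 = 0.0310, so P(H) = 0.0310/(1+0.0310) ≈ 0.03.

P(H) = 0.03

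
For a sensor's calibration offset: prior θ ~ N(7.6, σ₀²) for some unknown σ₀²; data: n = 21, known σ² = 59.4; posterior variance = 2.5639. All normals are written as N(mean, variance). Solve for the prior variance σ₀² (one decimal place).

Posterior precision equals prior precision plus data precision: 1/σ_n² = 1/σ₀² + n/σ².
So 1/σ₀² = 1/2.5639 − 21/59.4 = 0.390031 − 0.353535 = 0.036496.
Hence σ₀² = 1/0.036496 ≈ 27.4.

σ₀² = 27.4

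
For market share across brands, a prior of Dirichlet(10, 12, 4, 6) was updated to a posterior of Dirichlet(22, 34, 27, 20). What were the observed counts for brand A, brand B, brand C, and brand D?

counts (12, 22, 23, 14)

For a Dirichlet(α) prior with multinomial counts c, the posterior is Dirichlet(α + c) componentwise.
Counts are posterior − prior componentwise: 22−10=12, 34−12=22, 27−4=23, 20−6=14.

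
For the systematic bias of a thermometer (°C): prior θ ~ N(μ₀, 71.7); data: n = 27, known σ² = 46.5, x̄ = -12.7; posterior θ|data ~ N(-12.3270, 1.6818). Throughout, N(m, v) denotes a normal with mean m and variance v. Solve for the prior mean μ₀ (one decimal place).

μ₀ = 3.2

The posterior mean is a precision-weighted average: μ_n = (τ₀μ₀ + τ_data·x̄)/(τ₀+τ_data), with τ₀=1/σ₀² and τ_data=n/σ².
Here τ₀ = 1/71.7 = 0.013947 and τ_data = 27/46.5 = 0.580645, so τ_n = 0.594592.
Rearranging for μ₀: μ₀ = (μ_n·τ_n − τ_data·x̄)/τ₀ = (-12.3270·0.594592 − 0.580645·-12.7) / 0.013947 = 0.044656/0.013947 ≈ 3.2.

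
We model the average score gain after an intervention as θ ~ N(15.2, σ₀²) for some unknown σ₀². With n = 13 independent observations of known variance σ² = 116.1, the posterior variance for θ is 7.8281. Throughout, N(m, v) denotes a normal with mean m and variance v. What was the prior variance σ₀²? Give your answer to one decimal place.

σ₀² = 63.4

For the Normal–Normal model with known σ², precisions add: τ_n = τ₀ + n/σ².
So 1/σ₀² = 1/7.8281 − 13/116.1 = 0.127745 − 0.111972 = 0.015773.
Hence σ₀² = 1/0.015773 ≈ 63.4.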